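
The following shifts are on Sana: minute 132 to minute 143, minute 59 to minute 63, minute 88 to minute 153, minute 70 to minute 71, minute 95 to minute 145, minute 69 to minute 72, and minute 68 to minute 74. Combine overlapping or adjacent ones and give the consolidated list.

Sort by start: minute 59 to minute 63, minute 68 to minute 74, minute 69 to minute 72, minute 70 to minute 71, minute 88 to minute 153, minute 95 to minute 145, minute 132 to minute 143.
minute 68 to minute 74 is disjoint → start new block.
minute 69 to minute 72 overlaps/touches minute 68 to minute 74 → extend to minute 68 to minute 74.
minute 70 to minute 71 overlaps/touches minute 68 to minute 74 → extend to minute 68 to minute 74.
minute 88 to minute 153 is disjoint → start new block.
minute 95 to minute 145 overlaps/touches minute 88 to minute 153 → extend to minute 88 to minute 153.
minute 132 to minute 143 overlaps/touches minute 88 to minute 153 → extend to minute 88 to minute 153.

minute 59 to minute 63, minute 68 to minute 74, minute 88 to minute 153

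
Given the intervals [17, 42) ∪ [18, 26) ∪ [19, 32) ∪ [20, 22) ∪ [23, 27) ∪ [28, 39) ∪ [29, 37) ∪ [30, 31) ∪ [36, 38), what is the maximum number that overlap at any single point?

Sweep endpoints in order; track running count of active intervals.
Peak of 5 reached at 30.

5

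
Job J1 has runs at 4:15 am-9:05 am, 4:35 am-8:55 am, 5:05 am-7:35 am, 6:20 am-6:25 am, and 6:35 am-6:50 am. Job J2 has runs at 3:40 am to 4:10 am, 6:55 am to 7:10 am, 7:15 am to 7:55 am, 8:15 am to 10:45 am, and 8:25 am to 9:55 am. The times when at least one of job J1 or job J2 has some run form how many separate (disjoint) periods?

2

Merge the first list: 4:15 am-9:05 am.
Merge the second list: 3:40 am-4:10 am, 6:55 am-7:10 am, 7:15 am-7:55 am, 8:15 am-10:45 am.
A ∪ B = 3:40 am-4:10 am, 4:15 am-10:45 am.
That is 2 disjoint pieces.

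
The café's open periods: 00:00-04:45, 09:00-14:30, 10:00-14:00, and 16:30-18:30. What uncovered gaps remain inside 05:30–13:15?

After merging, the occupied span is 00:00-04:45, 09:00-14:30, 16:30-18:30.
Complement within 05:30-13:15: 05:30-09:00.

05:30-09:00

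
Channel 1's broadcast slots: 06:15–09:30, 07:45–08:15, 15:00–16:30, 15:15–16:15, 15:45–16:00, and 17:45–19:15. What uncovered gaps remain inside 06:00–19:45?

Covered (merged): 06:15–09:30, 15:00–16:30, 17:45–19:15.
Uncovered inside 06:00–19:45: 06:00–06:15, 09:30–15:00, 16:30–17:45, 19:15–19:45.

06:00–06:15, 09:30–15:00, 16:30–17:45, 19:15–19:45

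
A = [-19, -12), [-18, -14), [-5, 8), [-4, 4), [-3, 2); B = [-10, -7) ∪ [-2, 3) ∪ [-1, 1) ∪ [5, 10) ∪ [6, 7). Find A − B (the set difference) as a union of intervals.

[-19, -12) ∪ [-5, -2) ∪ [3, 5)

Merge the first list: [-19, -12), [-5, 8).
Merge the second list: [-10, -7), [-2, 3), [5, 10).
[-19, -12): nothing removed.
[-5, 8) \ B = [-5, -2), [3, 5).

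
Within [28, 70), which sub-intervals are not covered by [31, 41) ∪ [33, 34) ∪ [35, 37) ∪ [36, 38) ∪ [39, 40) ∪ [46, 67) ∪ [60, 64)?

The merged coverage is [31, 41), [46, 67).
Gaps within [28, 70): [28, 31), [41, 46), [67, 70).

[28, 31) ∪ [41, 46) ∪ [67, 70)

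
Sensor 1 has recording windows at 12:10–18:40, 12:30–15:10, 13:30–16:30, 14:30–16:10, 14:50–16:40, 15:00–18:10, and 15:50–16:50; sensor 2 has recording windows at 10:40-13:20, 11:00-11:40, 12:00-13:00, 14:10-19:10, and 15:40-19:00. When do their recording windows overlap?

First set merges to 12:10-18:40.
Second set merges to 10:40-13:20, 14:10-19:10.
12:10-18:40 meets the second set on 12:10-13:20, 14:10-18:40.

12:10-13:20, 14:10-18:40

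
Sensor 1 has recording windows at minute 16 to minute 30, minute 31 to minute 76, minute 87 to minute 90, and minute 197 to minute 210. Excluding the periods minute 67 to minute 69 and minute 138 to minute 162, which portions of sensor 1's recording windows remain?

minute 16 to minute 30, minute 31 to minute 67, minute 69 to minute 76, minute 87 to minute 90, minute 197 to minute 210

minute 16 to minute 30: no B overlap → unchanged.
minute 31 to minute 76 minus B → minute 31 to minute 67, minute 69 to minute 76.
minute 87 to minute 90: no B overlap → unchanged.
minute 197 to minute 210: no B overlap → unchanged.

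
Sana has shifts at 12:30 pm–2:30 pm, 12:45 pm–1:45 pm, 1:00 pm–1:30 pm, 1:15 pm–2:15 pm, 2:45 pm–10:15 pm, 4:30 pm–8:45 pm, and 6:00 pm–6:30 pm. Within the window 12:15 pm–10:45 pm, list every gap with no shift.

The merged coverage is 12:30 pm–2:30 pm, 2:45 pm–10:15 pm.
Gaps within 12:15 pm–10:45 pm: 12:15 pm–12:30 pm, 2:30 pm–2:45 pm, 10:15 pm–10:45 pm.

12:15 pm–12:30 pm, 2:30 pm–2:45 pm, 10:15 pm–10:45 pm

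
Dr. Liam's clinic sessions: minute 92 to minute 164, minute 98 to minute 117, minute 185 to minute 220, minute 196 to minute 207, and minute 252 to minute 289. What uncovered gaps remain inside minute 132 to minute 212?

The merged coverage is minute 92 to minute 164, minute 185 to minute 220, minute 252 to minute 289.
Complement within minute 132 to minute 212: minute 164 to minute 185.

minute 164 to minute 185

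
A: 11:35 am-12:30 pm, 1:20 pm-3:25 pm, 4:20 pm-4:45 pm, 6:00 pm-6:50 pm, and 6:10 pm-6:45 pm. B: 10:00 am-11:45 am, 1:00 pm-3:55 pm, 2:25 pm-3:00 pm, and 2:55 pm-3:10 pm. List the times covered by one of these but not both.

10:00 am-11:35 am, 11:45 am-12:30 pm, 1:00 pm-1:20 pm, 3:25 pm-3:55 pm, 4:20 pm-4:45 pm, 6:00 pm-6:50 pm

First set merges to 11:35 am-12:30 pm, 1:20 pm-3:25 pm, 4:20 pm-4:45 pm, 6:00 pm-6:50 pm.
Second set merges to 10:00 am-11:45 am, 1:00 pm-3:55 pm.
A \ B = 11:45 am-12:30 pm, 4:20 pm-4:45 pm, 6:00 pm-6:50 pm.
B \ A = 10:00 am-11:35 am, 1:00 pm-1:20 pm, 3:25 pm-3:55 pm.
Union of the two gives the symmetric difference.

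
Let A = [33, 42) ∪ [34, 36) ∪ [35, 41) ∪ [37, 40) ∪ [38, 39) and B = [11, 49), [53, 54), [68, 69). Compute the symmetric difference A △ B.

Merge the first list: [33, 42).
A but not B: none.
B but not A: [11, 33), [42, 49), [53, 54), [68, 69).
Combining gives A △ B.

[11, 33) ∪ [42, 49) ∪ [53, 54) ∪ [68, 69)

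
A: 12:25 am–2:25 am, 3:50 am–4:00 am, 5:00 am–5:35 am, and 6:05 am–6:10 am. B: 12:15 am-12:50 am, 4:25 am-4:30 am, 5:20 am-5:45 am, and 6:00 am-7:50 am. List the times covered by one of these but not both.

A \ B = 12:50 am-2:25 am, 3:50 am-4:00 am, 5:00 am-5:20 am.
B \ A = 12:15 am-12:25 am, 4:25 am-4:30 am, 5:35 am-5:45 am, 6:00 am-6:05 am, 6:10 am-7:50 am.
Union of the two gives the symmetric difference.

12:15 am-12:25 am, 12:50 am-2:25 am, 3:50 am-4:00 am, 4:25 am-4:30 am, 5:00 am-5:20 am, 5:35 am-5:45 am, 6:00 am-6:05 am, 6:10 am-7:50 am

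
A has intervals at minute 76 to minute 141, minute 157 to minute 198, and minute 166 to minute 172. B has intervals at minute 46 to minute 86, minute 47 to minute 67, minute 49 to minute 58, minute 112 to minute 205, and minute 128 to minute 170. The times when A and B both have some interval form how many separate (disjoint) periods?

3

A, merged: minute 76 to minute 141, minute 157 to minute 198.
B, merged: minute 46 to minute 86, minute 112 to minute 205.
A ∩ B = minute 76 to minute 86, minute 112 to minute 141, minute 157 to minute 198.
That is 3 disjoint pieces.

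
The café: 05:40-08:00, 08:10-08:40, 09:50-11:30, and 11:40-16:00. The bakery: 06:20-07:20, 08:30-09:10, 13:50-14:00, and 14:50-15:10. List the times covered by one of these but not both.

05:40-06:20, 07:20-08:00, 08:10-08:30, 08:40-09:10, 09:50-11:30, 11:40-13:50, 14:00-14:50, 15:10-16:00

A \ B = 05:40-06:20, 07:20-08:00, 08:10-08:30, 09:50-11:30, 11:40-13:50, 14:00-14:50, 15:10-16:00.
B \ A = 08:40-09:10.
Union of the two gives the symmetric difference.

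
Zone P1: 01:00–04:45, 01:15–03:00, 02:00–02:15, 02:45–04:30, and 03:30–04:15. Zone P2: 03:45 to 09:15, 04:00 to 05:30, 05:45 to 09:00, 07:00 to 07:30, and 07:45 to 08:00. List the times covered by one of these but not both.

First set merges to 01:00–04:45.
Second set merges to 03:45–09:15.
A \ B = 01:00–03:45.
B \ A = 04:45–09:15.
Union of the two gives the symmetric difference.

01:00–03:45, 04:45–09:15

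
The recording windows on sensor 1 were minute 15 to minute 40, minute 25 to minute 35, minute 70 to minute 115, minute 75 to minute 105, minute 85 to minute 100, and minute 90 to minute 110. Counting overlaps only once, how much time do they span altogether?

Merged: minute 15 to minute 40, minute 70 to minute 115.
Lengths: 25 minutes + 45 minutes = 70 minutes.

70 minutes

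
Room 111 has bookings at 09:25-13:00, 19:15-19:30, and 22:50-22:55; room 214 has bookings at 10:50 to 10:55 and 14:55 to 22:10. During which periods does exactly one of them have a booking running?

A \ B = 09:25–10:50, 10:55–13:00, 22:50–22:55.
B \ A = 14:55–19:15, 19:30–22:10.
Union of the two gives the symmetric difference.

09:25–10:50, 10:55–13:00, 14:55–19:15, 19:30–22:10, 22:50–22:55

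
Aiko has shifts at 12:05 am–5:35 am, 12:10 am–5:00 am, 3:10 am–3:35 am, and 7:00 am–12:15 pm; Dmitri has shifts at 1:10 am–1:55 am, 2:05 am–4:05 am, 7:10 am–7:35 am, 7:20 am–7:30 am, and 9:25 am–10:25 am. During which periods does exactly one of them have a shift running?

Merge the first list: 12:05 am–5:35 am, 7:00 am–12:15 pm.
Merge the second list: 1:10 am–1:55 am, 2:05 am–4:05 am, 7:10 am–7:35 am, 9:25 am–10:25 am.
A \ B = 12:05 am–1:10 am, 1:55 am–2:05 am, 4:05 am–5:35 am, 7:00 am–7:10 am, 7:35 am–9:25 am, 10:25 am–12:15 pm.
B \ A = none.
Union of the two gives the symmetric difference.

12:05 am–1:10 am, 1:55 am–2:05 am, 4:05 am–5:35 am, 7:00 am–7:10 am, 7:35 am–9:25 am, 10:25 am–12:15 pm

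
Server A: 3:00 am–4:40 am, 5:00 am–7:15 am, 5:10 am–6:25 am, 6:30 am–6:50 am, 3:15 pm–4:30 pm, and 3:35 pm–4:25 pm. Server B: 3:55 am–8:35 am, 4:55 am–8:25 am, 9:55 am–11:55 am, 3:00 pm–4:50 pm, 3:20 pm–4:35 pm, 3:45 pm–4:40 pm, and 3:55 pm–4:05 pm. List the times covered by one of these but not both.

First set merges to 3:00 am-4:40 am, 5:00 am-7:15 am, 3:15 pm-4:30 pm.
Second set merges to 3:55 am-8:35 am, 9:55 am-11:55 am, 3:00 pm-4:50 pm.
Only in the first: 3:00 am-3:55 am.
Only in the second: 4:40 am-5:00 am, 7:15 am-8:35 am, 9:55 am-11:55 am, 3:00 pm-3:15 pm, 4:30 pm-4:50 pm.
Together these are the periods covered by exactly one.

3:00 am-3:55 am, 4:40 am-5:00 am, 7:15 am-8:35 am, 9:55 am-11:55 am, 3:00 pm-3:15 pm, 4:30 pm-4:50 pm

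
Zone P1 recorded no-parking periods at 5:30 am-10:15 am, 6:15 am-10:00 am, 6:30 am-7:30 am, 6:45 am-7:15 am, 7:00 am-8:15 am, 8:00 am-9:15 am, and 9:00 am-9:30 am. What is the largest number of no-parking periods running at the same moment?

Walk the sorted start/end points keeping a running depth.
The depth first hits 5 at 7:00 am.

5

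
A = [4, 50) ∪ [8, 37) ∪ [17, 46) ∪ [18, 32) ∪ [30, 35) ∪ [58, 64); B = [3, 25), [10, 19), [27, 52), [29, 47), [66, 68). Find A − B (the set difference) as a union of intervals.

[25, 27) ∪ [58, 64)

Merge the first list: [4, 50), [58, 64).
Merge the second list: [3, 25), [27, 52), [66, 68).
[4, 50) minus B → [25, 27).
[58, 64): no B overlap → unchanged.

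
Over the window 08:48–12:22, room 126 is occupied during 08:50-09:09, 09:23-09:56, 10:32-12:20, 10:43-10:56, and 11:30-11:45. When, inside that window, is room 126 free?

The merged coverage is 08:50–09:09, 09:23–09:56, 10:32–12:20.
Uncovered inside 08:48–12:22: 08:48–08:50, 09:09–09:23, 09:56–10:32, 12:20–12:22.

08:48–08:50, 09:09–09:23, 09:56–10:32, 12:20–12:22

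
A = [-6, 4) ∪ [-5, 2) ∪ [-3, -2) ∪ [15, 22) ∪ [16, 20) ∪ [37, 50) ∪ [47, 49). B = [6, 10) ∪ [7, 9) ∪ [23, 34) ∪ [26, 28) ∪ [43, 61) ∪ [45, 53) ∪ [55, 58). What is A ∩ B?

Merge the first list: [-6, 4), [15, 22), [37, 50).
Merge the second list: [6, 10), [23, 34), [43, 61).
[-6, 4): no overlap with the second set.
[15, 22): no overlap with the second set.
[37, 50) meets the second set on [43, 50).

[43, 50)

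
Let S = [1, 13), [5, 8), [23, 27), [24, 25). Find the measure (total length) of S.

16

Merged: [1, 13), [23, 27).
Lengths: 12 + 4 = 16.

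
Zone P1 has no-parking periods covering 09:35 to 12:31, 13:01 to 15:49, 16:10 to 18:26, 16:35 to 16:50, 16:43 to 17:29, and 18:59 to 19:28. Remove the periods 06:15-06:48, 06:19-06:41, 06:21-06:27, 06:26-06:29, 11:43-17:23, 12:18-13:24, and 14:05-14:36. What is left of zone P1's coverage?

Merge the first list: 09:35-12:31, 13:01-15:49, 16:10-18:26, 18:59-19:28.
Merge the second list: 06:15-06:48, 11:43-17:23.
09:35-12:31 minus B → 09:35-11:43.
13:01-15:49: fully covered by B → removed.
16:10-18:26 minus B → 17:23-18:26.
18:59-19:28: no B overlap → unchanged.

09:35-11:43, 17:23-18:26, 18:59-19:28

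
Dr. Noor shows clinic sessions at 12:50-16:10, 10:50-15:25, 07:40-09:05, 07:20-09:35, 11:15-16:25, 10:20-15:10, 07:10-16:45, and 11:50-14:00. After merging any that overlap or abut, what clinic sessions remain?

Sort by start: 07:10–16:45, 07:20–09:35, 07:40–09:05, 10:20–15:10, 10:50–15:25, 11:15–16:25, 11:50–14:00, 12:50–16:10.
07:20–09:35 overlaps/touches 07:10–16:45 → extend to 07:10–16:45.
07:40–09:05 overlaps/touches 07:10–16:45 → extend to 07:10–16:45.
10:20–15:10 overlaps/touches 07:10–16:45 → extend to 07:10–16:45.
10:50–15:25 overlaps/touches 07:10–16:45 → extend to 07:10–16:45.
11:15–16:25 overlaps/touches 07:10–16:45 → extend to 07:10–16:45.
11:50–14:00 overlaps/touches 07:10–16:45 → extend to 07:10–16:45.
12:50–16:10 overlaps/touches 07:10–16:45 → extend to 07:10–16:45.

07:10–16:45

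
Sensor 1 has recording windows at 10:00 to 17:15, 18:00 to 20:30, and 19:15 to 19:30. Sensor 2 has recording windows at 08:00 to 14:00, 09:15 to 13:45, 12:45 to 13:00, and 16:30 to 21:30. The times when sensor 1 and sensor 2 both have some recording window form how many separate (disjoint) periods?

First set merges to 10:00–17:15, 18:00–20:30.
Second set merges to 08:00–14:00, 16:30–21:30.
A ∩ B = 10:00–14:00, 16:30–17:15, 18:00–20:30.
That is 3 disjoint pieces.

3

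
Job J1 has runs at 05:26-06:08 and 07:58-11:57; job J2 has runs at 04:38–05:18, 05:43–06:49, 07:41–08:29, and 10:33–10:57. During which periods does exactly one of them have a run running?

Only in the first: 05:26-05:43, 08:29-10:33, 10:57-11:57.
Only in the second: 04:38-05:18, 06:08-06:49, 07:41-07:58.
Together these are the periods covered by exactly one.

04:38-05:18, 05:26-05:43, 06:08-06:49, 07:41-07:58, 08:29-10:33, 10:57-11:57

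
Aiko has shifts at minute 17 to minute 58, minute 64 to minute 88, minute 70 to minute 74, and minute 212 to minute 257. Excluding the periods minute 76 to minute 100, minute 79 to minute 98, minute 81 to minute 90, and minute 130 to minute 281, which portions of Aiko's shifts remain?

First set merges to minute 17 to minute 58, minute 64 to minute 88, minute 212 to minute 257.
Second set merges to minute 76 to minute 100, minute 130 to minute 281.
minute 17 to minute 58: nothing removed.
minute 64 to minute 88 \ B = minute 64 to minute 76.
minute 212 to minute 257: entirely removed.

minute 17 to minute 58, minute 64 to minute 76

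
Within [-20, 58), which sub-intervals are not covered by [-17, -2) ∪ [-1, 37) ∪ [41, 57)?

[-20, -17) ∪ [-2, -1) ∪ [37, 41) ∪ [57, 58)

After merging, the occupied span is [-17, -2), [-1, 37), [41, 57).
Gaps within [-20, 58): [-20, -17), [-2, -1), [37, 41), [57, 58).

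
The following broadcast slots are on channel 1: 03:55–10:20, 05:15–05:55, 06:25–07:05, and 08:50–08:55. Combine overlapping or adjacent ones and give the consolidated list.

05:15–05:55 overlaps/touches 03:55–10:20 → extend to 03:55–10:20.
06:25–07:05 overlaps/touches 03:55–10:20 → extend to 03:55–10:20.
08:50–08:55 overlaps/touches 03:55–10:20 → extend to 03:55–10:20.

03:55–10:20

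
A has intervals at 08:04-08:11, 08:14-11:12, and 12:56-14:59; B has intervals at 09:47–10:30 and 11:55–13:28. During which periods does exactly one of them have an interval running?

08:04–08:11, 08:14–09:47, 10:30–11:12, 11:55–12:56, 13:28–14:59

A but not B: 08:04–08:11, 08:14–09:47, 10:30–11:12, 13:28–14:59.
B but not A: 11:55–12:56.
Combining gives A △ B.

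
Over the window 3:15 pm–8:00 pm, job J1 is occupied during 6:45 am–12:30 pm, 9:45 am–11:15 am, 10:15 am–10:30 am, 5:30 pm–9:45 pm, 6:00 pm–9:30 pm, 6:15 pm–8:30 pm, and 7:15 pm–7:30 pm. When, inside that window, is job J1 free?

Covered (merged): 6:45 am-12:30 pm, 5:30 pm-9:45 pm.
Gaps within 3:15 pm-8:00 pm: 3:15 pm-5:30 pm.

3:15 pm-5:30 pm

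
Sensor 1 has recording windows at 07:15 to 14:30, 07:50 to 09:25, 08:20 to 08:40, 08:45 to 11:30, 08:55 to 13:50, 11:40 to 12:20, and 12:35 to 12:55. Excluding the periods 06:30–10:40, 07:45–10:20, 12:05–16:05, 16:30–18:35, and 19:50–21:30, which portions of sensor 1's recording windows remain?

A, merged: 07:15–14:30.
B, merged: 06:30–10:40, 12:05–16:05, 16:30–18:35, 19:50–21:30.
07:15–14:30 \ B = 10:40–12:05.

10:40–12:05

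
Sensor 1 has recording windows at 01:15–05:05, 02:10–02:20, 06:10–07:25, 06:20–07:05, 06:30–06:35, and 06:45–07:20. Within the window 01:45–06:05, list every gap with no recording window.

Covered (merged): 01:15–05:05, 06:10–07:25.
Gaps within 01:45–06:05: 05:05–06:05.

05:05–06:05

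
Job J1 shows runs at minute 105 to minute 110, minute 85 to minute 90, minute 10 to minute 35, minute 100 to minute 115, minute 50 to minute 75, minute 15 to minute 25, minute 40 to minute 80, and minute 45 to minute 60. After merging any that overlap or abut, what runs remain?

minute 10 to minute 35, minute 40 to minute 80, minute 85 to minute 90, minute 100 to minute 115

Sort by start: minute 10 to minute 35, minute 15 to minute 25, minute 40 to minute 80, minute 45 to minute 60, minute 50 to minute 75, minute 85 to minute 90, minute 100 to minute 115, minute 105 to minute 110.
minute 15 to minute 25 overlaps/touches minute 10 to minute 35 → extend to minute 10 to minute 35.
minute 40 to minute 80 is disjoint → start new block.
minute 45 to minute 60 overlaps/touches minute 40 to minute 80 → extend to minute 40 to minute 80.
minute 50 to minute 75 overlaps/touches minute 40 to minute 80 → extend to minute 40 to minute 80.
minute 85 to minute 90 is disjoint → start new block.
minute 100 to minute 115 is disjoint → start new block.
minute 105 to minute 110 overlaps/touches minute 100 to minute 115 → extend to minute 100 to minute 115.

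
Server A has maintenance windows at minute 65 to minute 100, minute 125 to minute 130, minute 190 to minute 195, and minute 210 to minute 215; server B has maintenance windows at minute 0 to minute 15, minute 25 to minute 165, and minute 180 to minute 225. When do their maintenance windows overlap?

minute 65 to minute 100 ∩ B → minute 65 to minute 100.
minute 125 to minute 130 ∩ B → minute 125 to minute 130.
minute 190 to minute 195 ∩ B → minute 190 to minute 195.
minute 210 to minute 215 ∩ B → minute 210 to minute 215.

minute 65 to minute 100, minute 125 to minute 130, minute 190 to minute 195, minute 210 to minute 215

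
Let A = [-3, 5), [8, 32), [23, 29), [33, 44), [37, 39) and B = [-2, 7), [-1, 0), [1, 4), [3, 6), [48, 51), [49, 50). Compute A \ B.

[-3, -2) ∪ [8, 32) ∪ [33, 44)

First set merges to [-3, 5), [8, 32), [33, 44).
Second set merges to [-2, 7), [48, 51).
[-3, 5) minus B → [-3, -2).
[8, 32): no B overlap → unchanged.
[33, 44): no B overlap → unchanged.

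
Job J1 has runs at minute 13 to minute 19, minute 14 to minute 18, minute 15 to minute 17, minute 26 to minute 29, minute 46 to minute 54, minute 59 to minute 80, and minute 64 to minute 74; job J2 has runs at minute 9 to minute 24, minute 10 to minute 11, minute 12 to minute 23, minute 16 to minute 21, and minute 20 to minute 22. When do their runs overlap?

minute 13 to minute 19

A, merged: minute 13 to minute 19, minute 26 to minute 29, minute 46 to minute 54, minute 59 to minute 80.
B, merged: minute 9 to minute 24.
minute 13 to minute 19 overlaps B on minute 13 to minute 19.
minute 26 to minute 29 falls entirely outside B.
minute 46 to minute 54 falls entirely outside B.
minute 59 to minute 80 falls entirely outside B.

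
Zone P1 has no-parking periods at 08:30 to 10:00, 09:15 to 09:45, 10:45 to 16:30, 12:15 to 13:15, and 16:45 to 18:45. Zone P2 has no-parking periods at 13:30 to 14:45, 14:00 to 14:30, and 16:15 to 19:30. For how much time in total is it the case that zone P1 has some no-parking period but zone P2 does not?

Merge the first list: 08:30–10:00, 10:45–16:30, 16:45–18:45.
Merge the second list: 13:30–14:45, 16:15–19:30.
A \ B = 08:30–10:00, 10:45–13:30, 14:45–16:15.
Total: 1 h 30 min + 2 h 45 min + 1 h 30 min = 5 h 45 min.

5 h 45 min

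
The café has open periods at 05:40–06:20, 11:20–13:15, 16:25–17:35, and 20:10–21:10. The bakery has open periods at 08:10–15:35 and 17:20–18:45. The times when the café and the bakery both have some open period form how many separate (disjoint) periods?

A ∩ B = 11:20–13:15, 17:20–17:35.
That is 2 disjoint pieces.

2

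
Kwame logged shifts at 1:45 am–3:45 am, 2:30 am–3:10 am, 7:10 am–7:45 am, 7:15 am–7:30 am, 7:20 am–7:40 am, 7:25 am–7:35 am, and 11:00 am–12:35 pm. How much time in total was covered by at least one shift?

Merged: 1:45 am–3:45 am, 7:10 am–7:45 am, 11:00 am–12:35 pm.
Lengths: 2 h + 35 min + 1 h 35 min = 4 h 10 min.

4 h 10 min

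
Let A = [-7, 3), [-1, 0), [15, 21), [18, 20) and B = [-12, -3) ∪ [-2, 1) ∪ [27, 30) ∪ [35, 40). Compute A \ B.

Merge the first list: [-7, 3), [15, 21).
[-7, 3) minus B → [-3, -2), [1, 3).
[15, 21): no B overlap → unchanged.

[-3, -2) ∪ [1, 3) ∪ [15, 21)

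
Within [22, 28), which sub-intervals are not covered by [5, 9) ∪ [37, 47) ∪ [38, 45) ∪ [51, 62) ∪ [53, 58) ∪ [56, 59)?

[22, 28)

Covered (merged): [5, 9), [37, 47), [51, 62).
Uncovered inside [22, 28): [22, 28).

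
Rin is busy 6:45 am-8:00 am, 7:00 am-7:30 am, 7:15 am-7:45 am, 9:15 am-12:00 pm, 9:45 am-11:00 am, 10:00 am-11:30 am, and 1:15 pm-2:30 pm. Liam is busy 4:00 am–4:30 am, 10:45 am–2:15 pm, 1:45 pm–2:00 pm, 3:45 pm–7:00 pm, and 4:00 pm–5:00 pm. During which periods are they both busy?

A, merged: 6:45 am–8:00 am, 9:15 am–12:00 pm, 1:15 pm–2:30 pm.
B, merged: 4:00 am–4:30 am, 10:45 am–2:15 pm, 3:45 pm–7:00 pm.
6:45 am–8:00 am meets no B interval.
9:15 am–12:00 pm ∩ B → 10:45 am–12:00 pm.
1:15 pm–2:30 pm ∩ B → 1:15 pm–2:15 pm.

10:45 am–12:00 pm, 1:15 pm–2:15 pm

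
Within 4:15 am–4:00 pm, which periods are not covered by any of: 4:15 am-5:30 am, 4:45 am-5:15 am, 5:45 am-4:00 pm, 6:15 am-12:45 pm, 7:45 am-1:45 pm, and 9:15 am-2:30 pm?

5:30 am–5:45 am

Covered (merged): 4:15 am–5:30 am, 5:45 am–4:00 pm.
Gaps within 4:15 am–4:00 pm: 5:30 am–5:45 am.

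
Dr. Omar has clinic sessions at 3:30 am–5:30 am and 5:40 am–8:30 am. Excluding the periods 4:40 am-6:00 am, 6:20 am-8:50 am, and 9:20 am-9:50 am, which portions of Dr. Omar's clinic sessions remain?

3:30 am–4:40 am, 6:00 am–6:20 am

3:30 am–5:30 am with B removed leaves 3:30 am–4:40 am.
5:40 am–8:30 am with B removed leaves 6:00 am–6:20 am.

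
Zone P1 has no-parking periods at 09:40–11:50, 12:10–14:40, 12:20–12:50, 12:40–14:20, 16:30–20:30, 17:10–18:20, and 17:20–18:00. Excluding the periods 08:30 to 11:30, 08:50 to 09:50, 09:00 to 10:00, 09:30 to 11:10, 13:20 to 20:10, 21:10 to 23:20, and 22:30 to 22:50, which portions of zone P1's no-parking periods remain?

11:30-11:50, 12:10-13:20, 20:10-20:30

Merge the first list: 09:40-11:50, 12:10-14:40, 16:30-20:30.
Merge the second list: 08:30-11:30, 13:20-20:10, 21:10-23:20.
09:40-11:50 minus B → 11:30-11:50.
12:10-14:40 minus B → 12:10-13:20.
16:30-20:30 minus B → 20:10-20:30.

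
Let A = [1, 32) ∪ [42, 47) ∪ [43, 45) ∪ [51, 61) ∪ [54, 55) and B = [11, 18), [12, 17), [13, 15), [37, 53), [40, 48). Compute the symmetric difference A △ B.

[1, 11) ∪ [18, 32) ∪ [37, 42) ∪ [47, 51) ∪ [53, 61)

A, merged: [1, 32), [42, 47), [51, 61).
B, merged: [11, 18), [37, 53).
A but not B: [1, 11), [18, 32), [53, 61).
B but not A: [37, 42), [47, 51).
Combining gives A △ B.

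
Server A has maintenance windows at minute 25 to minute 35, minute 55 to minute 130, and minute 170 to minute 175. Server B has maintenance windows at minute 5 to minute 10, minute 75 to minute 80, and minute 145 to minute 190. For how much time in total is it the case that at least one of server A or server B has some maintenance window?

135 minutes

A ∪ B = minute 5 to minute 10, minute 25 to minute 35, minute 55 to minute 130, minute 145 to minute 190.
Total: 5 minutes + 10 minutes + 75 minutes + 45 minutes = 135 minutes.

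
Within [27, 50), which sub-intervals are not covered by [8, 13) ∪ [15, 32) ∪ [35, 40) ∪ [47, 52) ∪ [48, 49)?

Covered (merged): [8, 13), [15, 32), [35, 40), [47, 52).
Uncovered inside [27, 50): [32, 35), [40, 47).

[32, 35) ∪ [40, 47)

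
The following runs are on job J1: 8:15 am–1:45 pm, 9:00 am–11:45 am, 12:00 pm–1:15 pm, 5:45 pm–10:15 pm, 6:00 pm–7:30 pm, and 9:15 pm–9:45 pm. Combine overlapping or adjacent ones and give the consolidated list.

9:00 am–11:45 am overlaps/touches 8:15 am–1:45 pm → extend to 8:15 am–1:45 pm.
12:00 pm–1:15 pm overlaps/touches 8:15 am–1:45 pm → extend to 8:15 am–1:45 pm.
5:45 pm–10:15 pm is disjoint → start new block.
6:00 pm–7:30 pm overlaps/touches 5:45 pm–10:15 pm → extend to 5:45 pm–10:15 pm.
9:15 pm–9:45 pm overlaps/touches 5:45 pm–10:15 pm → extend to 5:45 pm–10:15 pm.

8:15 am–1:45 pm, 5:45 pm–10:15 pm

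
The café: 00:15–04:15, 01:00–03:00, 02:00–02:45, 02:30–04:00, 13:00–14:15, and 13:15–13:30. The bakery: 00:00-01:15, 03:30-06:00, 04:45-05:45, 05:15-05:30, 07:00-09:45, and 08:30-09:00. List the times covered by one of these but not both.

00:00–00:15, 01:15–03:30, 04:15–06:00, 07:00–09:45, 13:00–14:15

First set merges to 00:15–04:15, 13:00–14:15.
Second set merges to 00:00–01:15, 03:30–06:00, 07:00–09:45.
Only in the first: 01:15–03:30, 13:00–14:15.
Only in the second: 00:00–00:15, 04:15–06:00, 07:00–09:45.
Together these are the periods covered by exactly one.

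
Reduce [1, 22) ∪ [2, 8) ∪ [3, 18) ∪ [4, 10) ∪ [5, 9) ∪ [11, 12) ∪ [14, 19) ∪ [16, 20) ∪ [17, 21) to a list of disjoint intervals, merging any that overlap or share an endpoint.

[1, 22)

[2, 8) overlaps/touches [1, 22) → extend to [1, 22).
[3, 18) overlaps/touches [1, 22) → extend to [1, 22).
[4, 10) overlaps/touches [1, 22) → extend to [1, 22).
[5, 9) overlaps/touches [1, 22) → extend to [1, 22).
[11, 12) overlaps/touches [1, 22) → extend to [1, 22).
[14, 19) overlaps/touches [1, 22) → extend to [1, 22).
[16, 20) overlaps/touches [1, 22) → extend to [1, 22).
[17, 21) overlaps/touches [1, 22) → extend to [1, 22).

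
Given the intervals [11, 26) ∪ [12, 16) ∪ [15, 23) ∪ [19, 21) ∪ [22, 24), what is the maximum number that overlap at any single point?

3

Sweep endpoints in order; track running count of active intervals.
Peak of 3 reached at 15.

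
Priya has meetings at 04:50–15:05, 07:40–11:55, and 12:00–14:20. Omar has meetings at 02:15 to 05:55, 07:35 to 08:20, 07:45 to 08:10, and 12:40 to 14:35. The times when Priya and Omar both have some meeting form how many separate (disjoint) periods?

3

Merge the first list: 04:50–15:05.
Merge the second list: 02:15–05:55, 07:35–08:20, 12:40–14:35.
A ∩ B = 04:50–05:55, 07:35–08:20, 12:40–14:35.
That is 3 disjoint pieces.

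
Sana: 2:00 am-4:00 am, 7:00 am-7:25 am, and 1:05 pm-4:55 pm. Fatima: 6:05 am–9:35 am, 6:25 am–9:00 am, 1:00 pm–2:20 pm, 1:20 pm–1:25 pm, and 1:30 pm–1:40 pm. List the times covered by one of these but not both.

B, merged: 6:05 am–9:35 am, 1:00 pm–2:20 pm.
Only in the first: 2:00 am–4:00 am, 2:20 pm–4:55 pm.
Only in the second: 6:05 am–7:00 am, 7:25 am–9:35 am, 1:00 pm–1:05 pm.
Together these are the periods covered by exactly one.

2:00 am–4:00 am, 6:05 am–7:00 am, 7:25 am–9:35 am, 1:00 pm–1:05 pm, 2:20 pm–4:55 pm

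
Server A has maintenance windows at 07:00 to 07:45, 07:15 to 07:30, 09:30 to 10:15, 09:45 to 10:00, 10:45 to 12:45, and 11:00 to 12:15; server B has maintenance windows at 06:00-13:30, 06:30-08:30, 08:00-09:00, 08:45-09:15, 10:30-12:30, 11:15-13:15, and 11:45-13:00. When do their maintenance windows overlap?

A, merged: 07:00-07:45, 09:30-10:15, 10:45-12:45.
B, merged: 06:00-13:30.
07:00-07:45 ∩ B → 07:00-07:45.
09:30-10:15 ∩ B → 09:30-10:15.
10:45-12:45 ∩ B → 10:45-12:45.

07:00-07:45, 09:30-10:15, 10:45-12:45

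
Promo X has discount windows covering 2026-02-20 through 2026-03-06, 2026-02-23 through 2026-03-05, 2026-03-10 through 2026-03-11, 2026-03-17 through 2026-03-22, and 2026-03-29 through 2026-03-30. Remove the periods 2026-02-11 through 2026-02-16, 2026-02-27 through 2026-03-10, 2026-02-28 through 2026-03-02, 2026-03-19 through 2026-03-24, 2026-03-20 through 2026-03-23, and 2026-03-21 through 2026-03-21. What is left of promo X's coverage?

A, merged: 2026-02-20 through 2026-03-06, 2026-03-10 through 2026-03-11, 2026-03-17 through 2026-03-22, 2026-03-29 through 2026-03-30.
B, merged: 2026-02-11 through 2026-02-16, 2026-02-27 through 2026-03-10, 2026-03-19 through 2026-03-24.
2026-02-20 through 2026-03-06 \ B = 2026-02-20 through 2026-02-26.
2026-03-10 through 2026-03-11 \ B = 2026-03-11 through 2026-03-11.
2026-03-17 through 2026-03-22 \ B = 2026-03-17 through 2026-03-18.
2026-03-29 through 2026-03-30: nothing removed.

2026-02-20 through 2026-02-26, 2026-03-11 through 2026-03-11, 2026-03-17 through 2026-03-18, 2026-03-29 through 2026-03-30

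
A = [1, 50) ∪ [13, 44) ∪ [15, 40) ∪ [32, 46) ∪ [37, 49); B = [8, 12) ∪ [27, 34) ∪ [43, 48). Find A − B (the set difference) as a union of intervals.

[1, 8) ∪ [12, 27) ∪ [34, 43) ∪ [48, 50)

Merge the first list: [1, 50).
[1, 50) with B removed leaves [1, 8), [12, 27), [34, 43), [48, 50).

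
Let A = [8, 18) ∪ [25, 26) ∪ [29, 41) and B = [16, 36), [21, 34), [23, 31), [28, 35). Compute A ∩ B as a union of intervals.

[16, 18) ∪ [25, 26) ∪ [29, 36)

Merge the second list: [16, 36).
[8, 18) overlaps B on [16, 18).
[25, 26) overlaps B on [25, 26).
[29, 41) overlaps B on [29, 36).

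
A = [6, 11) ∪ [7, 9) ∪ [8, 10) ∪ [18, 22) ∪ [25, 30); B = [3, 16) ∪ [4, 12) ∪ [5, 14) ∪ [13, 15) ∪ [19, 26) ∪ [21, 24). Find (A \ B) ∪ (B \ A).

[3, 6) ∪ [11, 16) ∪ [18, 19) ∪ [22, 25) ∪ [26, 30)

Merge the first list: [6, 11), [18, 22), [25, 30).
Merge the second list: [3, 16), [19, 26).
A but not B: [18, 19), [26, 30).
B but not A: [3, 6), [11, 16), [22, 25).
Combining gives A △ B.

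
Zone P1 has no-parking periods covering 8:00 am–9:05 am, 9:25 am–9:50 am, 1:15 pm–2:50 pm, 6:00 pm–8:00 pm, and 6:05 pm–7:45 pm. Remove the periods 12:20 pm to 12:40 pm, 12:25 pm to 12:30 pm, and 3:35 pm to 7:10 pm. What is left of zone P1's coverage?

8:00 am–9:05 am, 9:25 am–9:50 am, 1:15 pm–2:50 pm, 7:10 pm–8:00 pm

First set merges to 8:00 am–9:05 am, 9:25 am–9:50 am, 1:15 pm–2:50 pm, 6:00 pm–8:00 pm.
Second set merges to 12:20 pm–12:40 pm, 3:35 pm–7:10 pm.
8:00 am–9:05 am is untouched.
9:25 am–9:50 am is untouched.
1:15 pm–2:50 pm is untouched.
6:00 pm–8:00 pm with B removed leaves 7:10 pm–8:00 pm.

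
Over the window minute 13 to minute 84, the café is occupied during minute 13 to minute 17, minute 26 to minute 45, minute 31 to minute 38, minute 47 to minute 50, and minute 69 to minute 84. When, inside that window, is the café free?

minute 17 to minute 26, minute 45 to minute 47, minute 50 to minute 69

After merging, the occupied span is minute 13 to minute 17, minute 26 to minute 45, minute 47 to minute 50, minute 69 to minute 84.
Gaps within minute 13 to minute 84: minute 17 to minute 26, minute 45 to minute 47, minute 50 to minute 69.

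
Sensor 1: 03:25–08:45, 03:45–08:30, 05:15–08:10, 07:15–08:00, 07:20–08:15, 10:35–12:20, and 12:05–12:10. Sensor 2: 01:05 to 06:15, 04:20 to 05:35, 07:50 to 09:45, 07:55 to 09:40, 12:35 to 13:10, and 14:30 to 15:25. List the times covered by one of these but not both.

01:05–03:25, 06:15–07:50, 08:45–09:45, 10:35–12:20, 12:35–13:10, 14:30–15:25

Merge the first list: 03:25–08:45, 10:35–12:20.
Merge the second list: 01:05–06:15, 07:50–09:45, 12:35–13:10, 14:30–15:25.
Only in the first: 06:15–07:50, 10:35–12:20.
Only in the second: 01:05–03:25, 08:45–09:45, 12:35–13:10, 14:30–15:25.
Together these are the periods covered by exactly one.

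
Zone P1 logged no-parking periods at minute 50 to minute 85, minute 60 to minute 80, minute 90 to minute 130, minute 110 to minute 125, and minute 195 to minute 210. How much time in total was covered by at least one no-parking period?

Merged: minute 50 to minute 85, minute 90 to minute 130, minute 195 to minute 210.
Lengths: 35 minutes + 40 minutes + 15 minutes = 90 minutes.

90 minutes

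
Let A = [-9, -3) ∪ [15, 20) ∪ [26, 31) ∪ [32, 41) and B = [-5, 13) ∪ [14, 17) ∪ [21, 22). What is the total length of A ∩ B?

4

A ∩ B = [-5, -3), [15, 17).
Total: 2 + 2 = 4.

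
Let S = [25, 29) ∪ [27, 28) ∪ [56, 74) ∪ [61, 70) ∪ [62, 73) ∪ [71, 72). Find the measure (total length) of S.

22

Merged: [25, 29), [56, 74).
Lengths: 4 + 18 = 22.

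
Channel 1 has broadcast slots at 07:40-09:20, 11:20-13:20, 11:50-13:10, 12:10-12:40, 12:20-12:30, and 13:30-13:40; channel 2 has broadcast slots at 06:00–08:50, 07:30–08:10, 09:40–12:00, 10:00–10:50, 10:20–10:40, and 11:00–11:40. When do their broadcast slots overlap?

07:40-08:50, 11:20-12:00

First set merges to 07:40-09:20, 11:20-13:20, 13:30-13:40.
Second set merges to 06:00-08:50, 09:40-12:00.
07:40-09:20 ∩ B → 07:40-08:50.
11:20-13:20 ∩ B → 11:20-12:00.
13:30-13:40 meets no B interval.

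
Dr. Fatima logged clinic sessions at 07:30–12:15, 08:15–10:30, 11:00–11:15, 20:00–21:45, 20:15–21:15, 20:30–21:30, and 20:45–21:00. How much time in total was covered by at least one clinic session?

6 h 30 min

Merged: 07:30–12:15, 20:00–21:45.
Lengths: 4 h 45 min + 1 h 45 min = 6 h 30 min.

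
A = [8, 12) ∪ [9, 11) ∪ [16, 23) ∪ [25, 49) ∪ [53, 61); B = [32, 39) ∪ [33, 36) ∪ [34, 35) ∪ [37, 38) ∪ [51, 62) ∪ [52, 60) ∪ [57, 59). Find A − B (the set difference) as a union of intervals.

[8, 12) ∪ [16, 23) ∪ [25, 32) ∪ [39, 49)

Merge the first list: [8, 12), [16, 23), [25, 49), [53, 61).
Merge the second list: [32, 39), [51, 62).
[8, 12) is untouched.
[16, 23) is untouched.
[25, 49) with B removed leaves [25, 32), [39, 49).
[53, 61) lies entirely inside B → drops out.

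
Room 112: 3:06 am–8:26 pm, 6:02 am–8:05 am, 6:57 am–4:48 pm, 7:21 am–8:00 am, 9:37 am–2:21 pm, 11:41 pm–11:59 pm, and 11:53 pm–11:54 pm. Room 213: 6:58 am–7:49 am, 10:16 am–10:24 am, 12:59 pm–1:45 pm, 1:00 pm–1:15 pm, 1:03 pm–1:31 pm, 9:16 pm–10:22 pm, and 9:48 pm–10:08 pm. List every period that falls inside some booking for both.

6:58 am–7:49 am, 10:16 am–10:24 am, 12:59 pm–1:45 pm

First set merges to 3:06 am–8:26 pm, 11:41 pm–11:59 pm.
Second set merges to 6:58 am–7:49 am, 10:16 am–10:24 am, 12:59 pm–1:45 pm, 9:16 pm–10:22 pm.
3:06 am–8:26 pm ∩ B → 6:58 am–7:49 am, 10:16 am–10:24 am, 12:59 pm–1:45 pm.
11:41 pm–11:59 pm meets no B interval.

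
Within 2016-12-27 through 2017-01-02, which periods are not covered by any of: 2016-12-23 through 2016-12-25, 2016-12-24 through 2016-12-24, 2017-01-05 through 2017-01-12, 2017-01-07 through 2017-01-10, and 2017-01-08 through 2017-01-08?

The merged coverage is 2016-12-23 through 2016-12-25, 2017-01-05 through 2017-01-12.
Gaps within 2016-12-27 through 2017-01-02: 2016-12-27 through 2017-01-02.

2016-12-27 through 2017-01-02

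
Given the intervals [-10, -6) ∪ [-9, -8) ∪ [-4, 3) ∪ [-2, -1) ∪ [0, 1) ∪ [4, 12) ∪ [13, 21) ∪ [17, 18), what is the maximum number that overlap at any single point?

Sweep endpoints in order; track running count of active intervals.
Peak of 2 reached at -9.

2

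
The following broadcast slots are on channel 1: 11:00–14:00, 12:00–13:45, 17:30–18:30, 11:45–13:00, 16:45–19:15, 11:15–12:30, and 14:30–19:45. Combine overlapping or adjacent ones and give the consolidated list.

Sort by start: 11:00–14:00, 11:15–12:30, 11:45–13:00, 12:00–13:45, 14:30–19:45, 16:45–19:15, 17:30–18:30.
11:15–12:30 overlaps/touches 11:00–14:00 → extend to 11:00–14:00.
11:45–13:00 overlaps/touches 11:00–14:00 → extend to 11:00–14:00.
12:00–13:45 overlaps/touches 11:00–14:00 → extend to 11:00–14:00.
14:30–19:45 is disjoint → start new block.
16:45–19:15 overlaps/touches 14:30–19:45 → extend to 14:30–19:45.
17:30–18:30 overlaps/touches 14:30–19:45 → extend to 14:30–19:45.

11:00–14:00, 14:30–19:45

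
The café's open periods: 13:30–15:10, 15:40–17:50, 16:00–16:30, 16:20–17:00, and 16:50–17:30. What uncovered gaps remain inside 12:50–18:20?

12:50–13:30, 15:10–15:40, 17:50–18:20

Covered (merged): 13:30–15:10, 15:40–17:50.
Gaps within 12:50–18:20: 12:50–13:30, 15:10–15:40, 17:50–18:20.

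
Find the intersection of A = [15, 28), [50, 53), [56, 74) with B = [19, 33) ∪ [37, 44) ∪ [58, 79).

[19, 28) ∪ [58, 74)

[15, 28) overlaps B on [19, 28).
[50, 53) falls entirely outside B.
[56, 74) overlaps B on [58, 74).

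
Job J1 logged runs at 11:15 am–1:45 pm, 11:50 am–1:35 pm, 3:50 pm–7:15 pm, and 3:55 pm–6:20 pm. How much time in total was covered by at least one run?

5 h 55 min

Merged: 11:15 am-1:45 pm, 3:50 pm-7:15 pm.
Lengths: 2 h 30 min + 3 h 25 min = 5 h 55 min.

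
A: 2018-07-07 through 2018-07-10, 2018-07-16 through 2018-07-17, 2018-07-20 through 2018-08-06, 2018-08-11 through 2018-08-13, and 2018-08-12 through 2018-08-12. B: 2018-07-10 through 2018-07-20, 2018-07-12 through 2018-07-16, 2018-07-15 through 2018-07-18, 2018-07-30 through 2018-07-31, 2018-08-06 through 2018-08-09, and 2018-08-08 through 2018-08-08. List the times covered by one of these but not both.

2018-07-07 through 2018-07-09, 2018-07-11 through 2018-07-15, 2018-07-18 through 2018-07-19, 2018-07-21 through 2018-07-29, 2018-08-01 through 2018-08-05, 2018-08-07 through 2018-08-09, 2018-08-11 through 2018-08-13

A, merged: 2018-07-07 through 2018-07-10, 2018-07-16 through 2018-07-17, 2018-07-20 through 2018-08-06, 2018-08-11 through 2018-08-13.
B, merged: 2018-07-10 through 2018-07-20, 2018-07-30 through 2018-07-31, 2018-08-06 through 2018-08-09.
Only in the first: 2018-07-07 through 2018-07-09, 2018-07-21 through 2018-07-29, 2018-08-01 through 2018-08-05, 2018-08-11 through 2018-08-13.
Only in the second: 2018-07-11 through 2018-07-15, 2018-07-18 through 2018-07-19, 2018-08-07 through 2018-08-09.
Together these are the periods covered by exactly one.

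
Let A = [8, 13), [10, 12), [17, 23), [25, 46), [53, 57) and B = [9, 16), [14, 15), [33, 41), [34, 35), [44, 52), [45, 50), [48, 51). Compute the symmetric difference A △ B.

A, merged: [8, 13), [17, 23), [25, 46), [53, 57).
B, merged: [9, 16), [33, 41), [44, 52).
A but not B: [8, 9), [17, 23), [25, 33), [41, 44), [53, 57).
B but not A: [13, 16), [46, 52).
Combining gives A △ B.

[8, 9) ∪ [13, 16) ∪ [17, 23) ∪ [25, 33) ∪ [41, 44) ∪ [46, 52) ∪ [53, 57)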